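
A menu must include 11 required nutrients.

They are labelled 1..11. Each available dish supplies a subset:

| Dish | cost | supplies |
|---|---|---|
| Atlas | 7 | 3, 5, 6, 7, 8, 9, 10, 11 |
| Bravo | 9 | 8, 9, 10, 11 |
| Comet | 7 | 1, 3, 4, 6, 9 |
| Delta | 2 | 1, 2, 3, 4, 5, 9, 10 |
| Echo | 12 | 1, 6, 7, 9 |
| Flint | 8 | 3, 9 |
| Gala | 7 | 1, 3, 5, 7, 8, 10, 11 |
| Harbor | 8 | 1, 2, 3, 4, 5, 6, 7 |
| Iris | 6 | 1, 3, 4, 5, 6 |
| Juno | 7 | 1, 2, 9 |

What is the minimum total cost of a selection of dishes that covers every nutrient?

9

Atlas, Delta together cover every nutrient (Atlas ∪ Delta = {1, 2, 3, 4, 5, 6, 7, 8, 9, 10, 11}); total cost 7 + 2 = 9.
No covering selection has total cost below 9.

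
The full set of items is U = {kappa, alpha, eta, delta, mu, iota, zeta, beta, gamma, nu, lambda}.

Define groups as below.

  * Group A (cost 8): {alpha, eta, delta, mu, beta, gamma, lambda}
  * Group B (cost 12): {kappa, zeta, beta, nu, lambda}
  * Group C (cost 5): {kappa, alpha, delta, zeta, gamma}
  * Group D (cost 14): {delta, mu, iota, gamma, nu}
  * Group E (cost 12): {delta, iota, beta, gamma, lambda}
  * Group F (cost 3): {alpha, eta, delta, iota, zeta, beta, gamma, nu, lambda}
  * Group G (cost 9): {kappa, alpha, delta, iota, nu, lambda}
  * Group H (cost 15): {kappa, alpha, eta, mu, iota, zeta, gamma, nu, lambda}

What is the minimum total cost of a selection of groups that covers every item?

16

A, C, F together cover every item (A ∪ C ∪ F = {kappa, alpha, eta, delta, mu, iota, zeta, beta, gamma, nu, lambda}); total cost 8 + 5 + 3 = 16.
No covering selection has total cost below 16.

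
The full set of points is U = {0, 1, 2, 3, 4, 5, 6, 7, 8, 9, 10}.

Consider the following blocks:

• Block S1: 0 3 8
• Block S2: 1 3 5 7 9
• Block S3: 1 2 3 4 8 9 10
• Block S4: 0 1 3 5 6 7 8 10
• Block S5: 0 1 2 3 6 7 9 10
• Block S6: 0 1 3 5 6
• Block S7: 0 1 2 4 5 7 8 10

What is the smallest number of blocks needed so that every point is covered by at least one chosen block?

S5 and S7 cover everything between them: the union {0, 1, 2, 3, 4, 5, 6, 7, 8, 9, 10} is all of U.
No single block has all 11 points (the largest, S4, has 8), so 2 is optimal.

2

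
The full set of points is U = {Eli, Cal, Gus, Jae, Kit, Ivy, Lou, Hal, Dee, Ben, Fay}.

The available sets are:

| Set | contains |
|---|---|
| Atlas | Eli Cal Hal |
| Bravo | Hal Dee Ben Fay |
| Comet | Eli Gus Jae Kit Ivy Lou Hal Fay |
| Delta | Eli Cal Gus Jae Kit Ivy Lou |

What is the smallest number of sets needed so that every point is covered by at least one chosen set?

2

Bravo and Delta cover everything between them: the union {Eli, Cal, Gus, Jae, Kit, Ivy, Lou, Hal, Dee, Ben, Fay} is all of U.
No single set has all 11 points (the largest, Comet, has 8), so 2 is optimal.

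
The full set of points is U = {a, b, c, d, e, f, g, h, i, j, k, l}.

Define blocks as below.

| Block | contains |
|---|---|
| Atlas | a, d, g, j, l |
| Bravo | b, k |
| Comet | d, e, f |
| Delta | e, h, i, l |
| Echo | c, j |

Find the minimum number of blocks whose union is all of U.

5

Atlas and Bravo and Comet and Delta and Echo together: Atlas ∪ Bravo ∪ Comet ∪ Delta ∪ Echo = {a, b, c, d, e, f, g, h, i, j, k, l} — every point is covered.
No 4 of the 5 blocks cover everything (all 5 combinations miss at least one point), so 5 is optimal.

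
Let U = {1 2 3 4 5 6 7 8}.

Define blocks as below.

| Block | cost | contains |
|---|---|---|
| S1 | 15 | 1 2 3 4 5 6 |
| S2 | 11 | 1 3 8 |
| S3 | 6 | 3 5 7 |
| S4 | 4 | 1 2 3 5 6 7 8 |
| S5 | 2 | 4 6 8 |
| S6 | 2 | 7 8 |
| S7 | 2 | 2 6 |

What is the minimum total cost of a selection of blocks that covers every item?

6

S4, S5 together cover every item (S4 ∪ S5 = {1, 2, 3, 4, 5, 6, 7, 8}); total cost 4 + 2 = 6.
No covering selection has total cost below 6.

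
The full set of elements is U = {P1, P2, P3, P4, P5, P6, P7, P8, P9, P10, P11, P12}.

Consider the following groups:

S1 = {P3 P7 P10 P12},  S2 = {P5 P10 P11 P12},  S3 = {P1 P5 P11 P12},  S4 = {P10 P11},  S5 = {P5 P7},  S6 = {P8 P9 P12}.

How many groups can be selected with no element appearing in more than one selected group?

3

S4, S5, S6 are pairwise disjoint (S4={P10,P11}; S5={P5,P7}; S6={P8,P9,P12}).
Every remaining group overlaps one of these, and no 4 of the listed groups are pairwise disjoint, so 3 is the maximum.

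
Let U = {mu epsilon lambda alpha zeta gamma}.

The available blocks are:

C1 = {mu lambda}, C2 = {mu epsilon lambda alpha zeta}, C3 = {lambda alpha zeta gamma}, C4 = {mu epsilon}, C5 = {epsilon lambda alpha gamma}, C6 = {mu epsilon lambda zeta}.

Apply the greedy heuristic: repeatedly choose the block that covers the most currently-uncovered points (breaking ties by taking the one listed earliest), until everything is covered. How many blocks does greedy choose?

2

Greedy: pick C2 (covers 5 new) → pick C3 (covers 1 new). Total picks: 2.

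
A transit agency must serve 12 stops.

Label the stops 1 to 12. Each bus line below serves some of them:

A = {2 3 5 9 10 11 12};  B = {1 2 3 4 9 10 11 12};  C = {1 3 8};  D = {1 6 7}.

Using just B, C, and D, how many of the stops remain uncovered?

1

Union of B, C, D = {1, 2, 3, 4, 6, 7, 8, 9, 10, 11, 12}.
Not covered: 5 — 1 stop.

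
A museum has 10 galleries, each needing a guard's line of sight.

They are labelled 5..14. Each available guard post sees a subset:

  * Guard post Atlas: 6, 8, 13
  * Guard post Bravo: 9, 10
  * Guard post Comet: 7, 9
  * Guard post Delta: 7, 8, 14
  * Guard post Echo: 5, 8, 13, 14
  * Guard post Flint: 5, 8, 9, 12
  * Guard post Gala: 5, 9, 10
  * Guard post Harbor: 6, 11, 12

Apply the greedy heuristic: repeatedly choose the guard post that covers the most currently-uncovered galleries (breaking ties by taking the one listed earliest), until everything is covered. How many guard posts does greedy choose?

Greedy: pick Echo (covers 4 new) → pick Harbor (covers 3 new) → pick Bravo (covers 2 new) → pick Comet (covers 1 new). Total picks: 4.

4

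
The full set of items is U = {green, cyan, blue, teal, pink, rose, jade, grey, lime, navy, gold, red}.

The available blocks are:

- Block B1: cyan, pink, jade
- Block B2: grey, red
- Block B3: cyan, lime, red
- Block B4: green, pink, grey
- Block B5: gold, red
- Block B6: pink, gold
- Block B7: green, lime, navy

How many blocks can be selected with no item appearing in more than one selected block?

B1, B5, B7 are pairwise disjoint (B1={cyan,pink,jade}; B5={gold,red}; B7={green,lime,navy}).
Every remaining block overlaps one of these, and no 4 of the listed blocks are pairwise disjoint, so 3 is the maximum.

3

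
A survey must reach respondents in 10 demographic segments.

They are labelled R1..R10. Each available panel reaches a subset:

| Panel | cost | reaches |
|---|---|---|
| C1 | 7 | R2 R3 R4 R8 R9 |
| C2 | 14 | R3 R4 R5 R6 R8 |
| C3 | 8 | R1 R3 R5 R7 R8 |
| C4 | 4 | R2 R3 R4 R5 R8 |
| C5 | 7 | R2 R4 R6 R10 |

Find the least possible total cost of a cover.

22

C1, C3, C5 together cover every segment (C1 ∪ C3 ∪ C5 = {R1, R2, R3, R4, R5, R6, R7, R8, R9, R10}); total cost 7 + 8 + 7 = 22.
The greedy pick C4, C5, C3, C1 costs 26; no covering selection beats 22.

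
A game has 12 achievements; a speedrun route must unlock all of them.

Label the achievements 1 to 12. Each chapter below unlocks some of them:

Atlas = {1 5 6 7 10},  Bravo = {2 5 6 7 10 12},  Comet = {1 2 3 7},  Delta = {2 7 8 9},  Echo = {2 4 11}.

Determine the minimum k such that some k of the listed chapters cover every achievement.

4

Bravo and Comet and Delta and Echo together: Bravo ∪ Comet ∪ Delta ∪ Echo = {1, 2, 3, 4, 5, 6, 7, 8, 9, 10, 11, 12} — every achievement is covered.
Only Bravo contains 12, so Bravo is forced; the remaining 6 achievements need at least 3 more chapters (each remaining chapter adds at most 2) — so at least 4 chapters are needed, and 4 is optimal.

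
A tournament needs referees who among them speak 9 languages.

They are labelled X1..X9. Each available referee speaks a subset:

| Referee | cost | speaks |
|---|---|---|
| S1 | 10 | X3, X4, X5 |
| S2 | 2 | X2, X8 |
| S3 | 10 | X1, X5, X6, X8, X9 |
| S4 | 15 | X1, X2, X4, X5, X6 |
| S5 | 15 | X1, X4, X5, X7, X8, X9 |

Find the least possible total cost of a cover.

S1, S2, S3, S5 together cover every language (S1 ∪ S2 ∪ S3 ∪ S5 = {X1, X2, X3, X4, X5, X6, X7, X8, X9}); total cost 10 + 2 + 10 + 15 = 37.
No covering selection has total cost below 37.

37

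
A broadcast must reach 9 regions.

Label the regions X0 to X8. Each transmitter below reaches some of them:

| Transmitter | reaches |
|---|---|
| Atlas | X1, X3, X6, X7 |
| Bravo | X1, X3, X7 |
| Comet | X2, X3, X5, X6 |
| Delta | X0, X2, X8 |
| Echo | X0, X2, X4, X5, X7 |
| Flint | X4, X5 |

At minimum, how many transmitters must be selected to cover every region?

Atlas and Delta and Echo together: Atlas ∪ Delta ∪ Echo = {X0, X1, X2, X3, X4, X5, X6, X7, X8} — every region is covered.
Only Delta contains X8, so Delta is forced; the remaining 6 regions need at least 2 more transmitters (each remaining transmitter adds at most 4) — so at least 3 transmitters are needed, and 3 is optimal.

3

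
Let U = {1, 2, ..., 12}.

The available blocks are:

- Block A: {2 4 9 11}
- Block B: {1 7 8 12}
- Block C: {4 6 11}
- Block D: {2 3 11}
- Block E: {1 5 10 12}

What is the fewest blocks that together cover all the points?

A and B and C and D and E together: A ∪ B ∪ C ∪ D ∪ E = {1, 2, 3, 4, 5, 6, 7, 8, 9, 10, 11, 12} — every point is covered.
No 4 of the 5 blocks cover everything (all 5 combinations miss at least one point), so 5 is optimal.

5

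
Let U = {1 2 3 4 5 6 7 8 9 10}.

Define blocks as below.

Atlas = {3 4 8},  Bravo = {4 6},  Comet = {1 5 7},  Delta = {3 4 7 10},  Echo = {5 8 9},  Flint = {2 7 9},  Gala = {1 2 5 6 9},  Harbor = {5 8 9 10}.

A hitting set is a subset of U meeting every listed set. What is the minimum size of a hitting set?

3

The 3 items {4, 5, 9} hit every block.
No choice of 2 items meets every block, so 3 is the minimum.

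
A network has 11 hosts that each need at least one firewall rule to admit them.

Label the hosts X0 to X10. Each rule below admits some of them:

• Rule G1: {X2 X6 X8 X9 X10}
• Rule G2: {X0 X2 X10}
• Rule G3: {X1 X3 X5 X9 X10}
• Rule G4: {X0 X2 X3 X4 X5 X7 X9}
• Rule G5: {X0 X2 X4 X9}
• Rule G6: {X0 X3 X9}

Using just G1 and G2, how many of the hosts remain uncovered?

Union of G1, G2 = {X0, X2, X6, X8, X9, X10}.
Not covered: X1, X3, X4, X5, X7 — 5 hosts.

5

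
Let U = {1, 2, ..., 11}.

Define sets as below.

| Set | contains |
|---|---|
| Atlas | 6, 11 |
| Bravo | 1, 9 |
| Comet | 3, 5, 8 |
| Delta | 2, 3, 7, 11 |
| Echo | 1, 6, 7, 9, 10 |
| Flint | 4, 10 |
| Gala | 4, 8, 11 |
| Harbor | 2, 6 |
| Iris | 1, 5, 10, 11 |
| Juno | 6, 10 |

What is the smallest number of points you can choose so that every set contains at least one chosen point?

4

The 4 points {1, 3, 4, 6} hit every set.
The sets Bravo, Comet, Flint, Harbor are pairwise disjoint, so any hitting set needs a separate point for each — at least 4. Hence 4 is optimal.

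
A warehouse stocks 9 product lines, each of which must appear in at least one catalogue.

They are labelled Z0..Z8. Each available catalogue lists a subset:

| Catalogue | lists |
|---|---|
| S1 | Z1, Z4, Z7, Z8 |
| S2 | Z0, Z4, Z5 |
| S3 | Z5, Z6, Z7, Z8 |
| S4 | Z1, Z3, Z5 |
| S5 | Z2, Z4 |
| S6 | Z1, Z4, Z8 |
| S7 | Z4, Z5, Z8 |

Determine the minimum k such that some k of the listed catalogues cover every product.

4

Take {S2, S3, S4, S5}. Their union is {Z0, Z1, Z2, Z3, Z4, Z5, Z6, Z7, Z8}, which is all 9 products.
Only S3 contains Z6, so S3 is forced; the remaining 5 products need at least 3 more catalogues (each remaining catalogue adds at most 2) — so at least 4 catalogues are needed, and 4 is optimal.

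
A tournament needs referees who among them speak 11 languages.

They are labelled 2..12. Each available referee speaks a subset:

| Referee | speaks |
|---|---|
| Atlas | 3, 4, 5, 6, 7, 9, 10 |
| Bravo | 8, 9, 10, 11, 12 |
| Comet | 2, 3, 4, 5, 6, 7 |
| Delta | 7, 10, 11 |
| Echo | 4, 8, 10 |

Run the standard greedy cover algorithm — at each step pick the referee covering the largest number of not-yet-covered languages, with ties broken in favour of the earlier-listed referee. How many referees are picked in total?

Greedy: pick Atlas (covers 7 new) → pick Bravo (covers 3 new) → pick Comet (covers 1 new). Total picks: 3.
(The true minimum cover uses only 2 referees, so greedy is not optimal here.)

3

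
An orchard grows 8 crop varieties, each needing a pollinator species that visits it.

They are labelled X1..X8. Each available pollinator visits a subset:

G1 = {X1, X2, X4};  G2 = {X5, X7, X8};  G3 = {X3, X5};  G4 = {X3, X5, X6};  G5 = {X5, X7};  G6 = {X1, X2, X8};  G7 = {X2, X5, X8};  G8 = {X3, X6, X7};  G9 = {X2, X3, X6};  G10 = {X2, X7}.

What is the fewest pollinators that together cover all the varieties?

G1 and G7 and G8 together: G1 ∪ G7 ∪ G8 = {X1, X2, X3, X4, X5, X6, X7, X8} — every variety is covered.
Each pollinator has at most 3 varieties, and 2·3 = 6 < 8 — so at least 3 pollinators are needed, and 3 is optimal.

3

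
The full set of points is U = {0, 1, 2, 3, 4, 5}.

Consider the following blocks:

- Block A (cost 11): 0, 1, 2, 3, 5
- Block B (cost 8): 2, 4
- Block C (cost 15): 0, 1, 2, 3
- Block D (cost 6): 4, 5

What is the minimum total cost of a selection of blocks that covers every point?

A, D together cover every point (A ∪ D = {0, 1, 2, 3, 4, 5}); total cost 11 + 6 = 17.
No covering selection has total cost below 17.

17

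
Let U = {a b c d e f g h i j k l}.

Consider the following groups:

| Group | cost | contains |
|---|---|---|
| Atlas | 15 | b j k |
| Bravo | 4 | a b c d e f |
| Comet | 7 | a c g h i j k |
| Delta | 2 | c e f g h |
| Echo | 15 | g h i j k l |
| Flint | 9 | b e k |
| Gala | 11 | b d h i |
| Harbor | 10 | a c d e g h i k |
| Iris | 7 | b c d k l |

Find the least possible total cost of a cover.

16

Comet, Delta, Iris together cover every point (Comet ∪ Delta ∪ Iris = {a, b, c, d, e, f, g, h, i, j, k, l}); total cost 7 + 2 + 7 = 16.
The greedy pick Delta, Bravo, Comet, Iris costs 20; no covering selection beats 16.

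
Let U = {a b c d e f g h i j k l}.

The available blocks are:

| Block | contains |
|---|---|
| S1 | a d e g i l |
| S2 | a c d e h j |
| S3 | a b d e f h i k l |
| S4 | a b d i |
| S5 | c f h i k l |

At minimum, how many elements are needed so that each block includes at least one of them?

Take T = {e, i}. Each listed block contains at least one of these, so T is a hitting set of size 2.
No single element lies in every block, so at least 2 are needed and 2 is optimal.

2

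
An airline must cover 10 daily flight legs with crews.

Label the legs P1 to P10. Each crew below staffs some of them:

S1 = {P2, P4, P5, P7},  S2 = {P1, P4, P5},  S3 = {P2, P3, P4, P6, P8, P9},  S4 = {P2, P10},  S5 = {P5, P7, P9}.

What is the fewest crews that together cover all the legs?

S2 and S3 and S4 and S5 together: S2 ∪ S3 ∪ S4 ∪ S5 = {P1, P2, P3, P4, P5, P6, P7, P8, P9, P10} — every leg is covered.
No 3 of the 5 crews cover everything (all 10 combinations miss at least one leg), so 4 is optimal.

4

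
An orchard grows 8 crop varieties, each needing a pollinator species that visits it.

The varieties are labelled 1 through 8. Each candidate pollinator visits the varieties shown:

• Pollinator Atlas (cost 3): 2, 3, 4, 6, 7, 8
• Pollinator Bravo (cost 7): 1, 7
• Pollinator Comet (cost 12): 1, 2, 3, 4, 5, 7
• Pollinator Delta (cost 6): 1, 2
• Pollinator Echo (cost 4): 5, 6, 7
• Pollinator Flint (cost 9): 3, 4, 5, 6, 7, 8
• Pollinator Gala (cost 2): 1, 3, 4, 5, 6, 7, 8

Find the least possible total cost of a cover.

Atlas, Gala together cover every variety (Atlas ∪ Gala = {1, 2, 3, 4, 5, 6, 7, 8}); total cost 3 + 2 = 5.
No covering selection has total cost below 5.

5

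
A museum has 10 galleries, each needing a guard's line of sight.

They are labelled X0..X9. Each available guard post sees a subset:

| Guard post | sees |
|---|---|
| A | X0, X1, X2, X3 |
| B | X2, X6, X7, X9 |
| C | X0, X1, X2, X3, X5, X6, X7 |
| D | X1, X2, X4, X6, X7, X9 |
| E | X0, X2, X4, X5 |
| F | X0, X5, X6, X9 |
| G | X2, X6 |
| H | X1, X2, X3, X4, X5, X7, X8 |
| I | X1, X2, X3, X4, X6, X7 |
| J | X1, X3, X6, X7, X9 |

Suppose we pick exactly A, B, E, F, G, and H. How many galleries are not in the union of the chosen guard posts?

0

Union of A, B, E, F, G, H = {X0, X1, X2, X3, X4, X5, X6, X7, X8, X9} — that's every gallery, so 0 are uncovered.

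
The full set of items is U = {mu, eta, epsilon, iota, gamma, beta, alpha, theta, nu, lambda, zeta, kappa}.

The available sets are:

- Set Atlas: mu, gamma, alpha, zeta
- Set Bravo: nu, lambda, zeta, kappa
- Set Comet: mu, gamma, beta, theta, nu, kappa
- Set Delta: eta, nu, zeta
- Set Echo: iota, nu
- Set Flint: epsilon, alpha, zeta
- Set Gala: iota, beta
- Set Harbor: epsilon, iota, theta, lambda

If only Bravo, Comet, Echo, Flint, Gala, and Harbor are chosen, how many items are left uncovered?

1

Union of Bravo, Comet, Echo, Flint, Gala, Harbor = {mu, epsilon, iota, gamma, beta, alpha, theta, nu, lambda, zeta, kappa}.
Not covered: eta — 1 item.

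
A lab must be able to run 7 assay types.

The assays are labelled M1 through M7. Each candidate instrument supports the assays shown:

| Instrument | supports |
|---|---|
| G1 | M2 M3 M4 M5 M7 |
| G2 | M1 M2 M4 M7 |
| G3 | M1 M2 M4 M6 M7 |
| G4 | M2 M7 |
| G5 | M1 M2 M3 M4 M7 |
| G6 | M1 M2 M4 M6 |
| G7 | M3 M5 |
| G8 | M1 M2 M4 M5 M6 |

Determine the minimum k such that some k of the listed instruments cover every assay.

2

Take {G1, G6}. Their union is {M1, M2, M3, M4, M5, M6, M7}, which is all 7 assays.
No single instrument has all 7 assays (the largest, G1, has 5), so 2 is optimal.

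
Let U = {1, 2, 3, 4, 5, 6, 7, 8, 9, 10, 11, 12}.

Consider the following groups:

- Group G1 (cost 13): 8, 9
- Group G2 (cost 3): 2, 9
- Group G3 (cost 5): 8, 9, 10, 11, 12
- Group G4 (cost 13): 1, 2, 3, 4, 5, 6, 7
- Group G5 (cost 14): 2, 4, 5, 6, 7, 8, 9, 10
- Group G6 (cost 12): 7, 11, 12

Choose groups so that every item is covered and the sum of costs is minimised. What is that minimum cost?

18

G3, G4 together cover every item (G3 ∪ G4 = {1, 2, 3, 4, 5, 6, 7, 8, 9, 10, 11, 12}); total cost 5 + 13 = 18.
No covering selection has total cost below 18.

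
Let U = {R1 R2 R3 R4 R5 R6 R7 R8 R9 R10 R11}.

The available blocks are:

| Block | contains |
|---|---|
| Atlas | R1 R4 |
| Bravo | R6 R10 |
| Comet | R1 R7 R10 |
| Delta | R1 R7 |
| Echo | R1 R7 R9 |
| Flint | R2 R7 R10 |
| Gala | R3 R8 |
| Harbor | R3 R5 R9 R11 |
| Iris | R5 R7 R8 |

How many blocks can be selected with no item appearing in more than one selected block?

3

Bravo, Delta, Harbor are pairwise disjoint (Bravo={R6,R10}; Delta={R1,R7}; Harbor={R3,R5,R9,R11}).
Every remaining block overlaps one of these, and no 4 of the listed blocks are pairwise disjoint, so 3 is the maximum.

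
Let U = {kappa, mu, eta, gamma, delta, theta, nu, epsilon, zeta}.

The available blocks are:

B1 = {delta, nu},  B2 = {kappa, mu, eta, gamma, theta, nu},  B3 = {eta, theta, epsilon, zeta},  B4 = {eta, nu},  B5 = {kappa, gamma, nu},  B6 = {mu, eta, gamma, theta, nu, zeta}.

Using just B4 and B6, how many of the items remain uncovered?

3

Union of B4, B6 = {mu, eta, gamma, theta, nu, zeta}.
Not covered: kappa, delta, epsilon — 3 items.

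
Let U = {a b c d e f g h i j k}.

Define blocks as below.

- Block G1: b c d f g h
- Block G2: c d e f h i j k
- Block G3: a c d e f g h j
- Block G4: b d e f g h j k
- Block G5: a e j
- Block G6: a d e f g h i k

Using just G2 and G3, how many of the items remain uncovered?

1

Union of G2, G3 = {a, c, d, e, f, g, h, i, j, k}.
Not covered: b — 1 item.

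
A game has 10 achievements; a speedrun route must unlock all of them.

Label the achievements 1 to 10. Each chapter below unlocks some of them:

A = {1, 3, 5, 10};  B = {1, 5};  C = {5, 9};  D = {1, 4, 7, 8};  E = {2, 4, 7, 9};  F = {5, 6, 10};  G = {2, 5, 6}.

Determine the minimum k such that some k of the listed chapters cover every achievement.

A and D and E and F together: A ∪ D ∪ E ∪ F = {1, 2, 3, 4, 5, 6, 7, 8, 9, 10} — every achievement is covered.
No 3 of the 7 chapters cover everything (all 35 combinations miss at least one achievement), so 4 is optimal.

4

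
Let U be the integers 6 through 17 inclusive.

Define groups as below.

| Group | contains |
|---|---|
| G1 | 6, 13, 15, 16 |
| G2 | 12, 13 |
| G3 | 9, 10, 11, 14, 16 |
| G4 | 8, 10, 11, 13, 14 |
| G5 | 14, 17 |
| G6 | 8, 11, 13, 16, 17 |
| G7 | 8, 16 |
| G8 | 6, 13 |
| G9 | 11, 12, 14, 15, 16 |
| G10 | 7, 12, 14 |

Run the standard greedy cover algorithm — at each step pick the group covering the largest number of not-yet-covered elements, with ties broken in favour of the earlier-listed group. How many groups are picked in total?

Greedy: pick G3 (covers 5 new) → pick G1 (covers 3 new) → pick G6 (covers 2 new) → pick G10 (covers 2 new). Total picks: 4.

4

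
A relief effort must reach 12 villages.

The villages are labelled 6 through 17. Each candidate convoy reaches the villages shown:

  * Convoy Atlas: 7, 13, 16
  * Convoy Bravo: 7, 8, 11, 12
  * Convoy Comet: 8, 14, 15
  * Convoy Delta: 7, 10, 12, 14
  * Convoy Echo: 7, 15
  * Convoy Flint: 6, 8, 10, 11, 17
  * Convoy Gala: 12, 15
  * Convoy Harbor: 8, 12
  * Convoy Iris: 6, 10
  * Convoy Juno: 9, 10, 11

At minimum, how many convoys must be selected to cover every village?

5

Atlas and Bravo and Comet and Flint and Juno together: Atlas ∪ Bravo ∪ Comet ∪ Flint ∪ Juno = {6, 7, 8, 9, 10, 11, 12, 13, 14, 15, 16, 17} — every village is covered.
No 4 of the 10 convoys cover everything (all 210 combinations miss at least one village), so 5 is optimal.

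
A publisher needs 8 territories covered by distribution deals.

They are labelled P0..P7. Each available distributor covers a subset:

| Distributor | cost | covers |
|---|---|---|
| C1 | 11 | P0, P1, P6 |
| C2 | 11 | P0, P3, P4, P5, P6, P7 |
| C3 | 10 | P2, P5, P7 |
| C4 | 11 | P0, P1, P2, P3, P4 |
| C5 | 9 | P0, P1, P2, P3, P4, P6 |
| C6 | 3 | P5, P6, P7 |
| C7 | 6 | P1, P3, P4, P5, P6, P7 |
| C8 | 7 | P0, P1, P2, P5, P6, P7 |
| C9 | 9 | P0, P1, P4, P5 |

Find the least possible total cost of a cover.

12

C5, C6 together cover every territory (C5 ∪ C6 = {P0, P1, P2, P3, P4, P5, P6, P7}); total cost 9 + 3 = 12.
No covering selection has total cost below 12.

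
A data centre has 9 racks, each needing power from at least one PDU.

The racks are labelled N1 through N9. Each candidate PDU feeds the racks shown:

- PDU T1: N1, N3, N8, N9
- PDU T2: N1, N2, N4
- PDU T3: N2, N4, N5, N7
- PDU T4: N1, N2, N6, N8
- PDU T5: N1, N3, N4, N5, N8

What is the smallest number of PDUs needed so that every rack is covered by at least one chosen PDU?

3

Take {T1, T3, T4}. Their union is {N1, N2, N3, N4, N5, N6, N7, N8, N9}, which is all 9 racks.
Only T4 contains N6, so T4 is forced; the remaining 5 racks need at least 2 more PDUs (each remaining PDU adds at most 3) — so at least 3 PDUs are needed, and 3 is optimal.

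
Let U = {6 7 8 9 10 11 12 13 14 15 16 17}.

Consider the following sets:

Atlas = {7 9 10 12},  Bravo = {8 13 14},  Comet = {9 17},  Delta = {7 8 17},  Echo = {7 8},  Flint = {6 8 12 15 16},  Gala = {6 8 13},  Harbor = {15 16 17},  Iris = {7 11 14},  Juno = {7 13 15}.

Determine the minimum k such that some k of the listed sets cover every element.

4

Atlas, Gala, Harbor, and Iris cover everything between them: the union {6, 7, 8, 9, 10, 11, 12, 13, 14, 15, 16, 17} is all of U.
No 3 of the 10 sets cover everything (all 120 combinations miss at least one element), so 4 is optimal.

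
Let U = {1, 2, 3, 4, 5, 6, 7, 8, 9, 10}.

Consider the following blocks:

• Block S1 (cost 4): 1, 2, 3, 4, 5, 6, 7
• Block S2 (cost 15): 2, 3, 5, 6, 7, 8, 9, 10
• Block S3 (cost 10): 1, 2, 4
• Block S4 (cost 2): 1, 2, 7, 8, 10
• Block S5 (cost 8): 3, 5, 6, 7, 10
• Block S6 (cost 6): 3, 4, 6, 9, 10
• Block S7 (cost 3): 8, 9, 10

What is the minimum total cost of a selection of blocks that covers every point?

7

S1, S7 together cover every point (S1 ∪ S7 = {1, 2, 3, 4, 5, 6, 7, 8, 9, 10}); total cost 4 + 3 = 7.
The greedy pick S4, S1, S7 costs 9; no covering selection beats 7.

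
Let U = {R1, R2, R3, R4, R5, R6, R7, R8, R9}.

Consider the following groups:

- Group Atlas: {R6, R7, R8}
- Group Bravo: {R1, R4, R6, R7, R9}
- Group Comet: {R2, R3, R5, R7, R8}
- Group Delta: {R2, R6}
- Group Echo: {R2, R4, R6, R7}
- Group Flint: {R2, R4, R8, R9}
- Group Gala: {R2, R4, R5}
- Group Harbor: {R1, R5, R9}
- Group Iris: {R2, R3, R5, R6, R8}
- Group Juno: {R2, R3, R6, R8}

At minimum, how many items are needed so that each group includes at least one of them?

3

H = {R2, R5, R7} meets every group (each contains at least one member of H), and |H| = 3.
No choice of 2 items meets every group, so 3 is the minimum.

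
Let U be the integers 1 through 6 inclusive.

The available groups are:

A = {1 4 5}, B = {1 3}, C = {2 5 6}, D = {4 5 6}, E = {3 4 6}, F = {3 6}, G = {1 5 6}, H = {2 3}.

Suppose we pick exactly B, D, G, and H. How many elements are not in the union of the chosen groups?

0

Union of B, D, G, H = {1, 2, 3, 4, 5, 6} — that's every element, so 0 are uncovered.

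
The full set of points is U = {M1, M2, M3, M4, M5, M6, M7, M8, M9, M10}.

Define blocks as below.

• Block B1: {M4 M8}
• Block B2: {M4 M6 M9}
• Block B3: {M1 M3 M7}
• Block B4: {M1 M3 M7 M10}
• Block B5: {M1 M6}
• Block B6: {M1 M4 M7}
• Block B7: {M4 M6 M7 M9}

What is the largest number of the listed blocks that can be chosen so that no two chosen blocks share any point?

B1, B3 are pairwise disjoint (B1={M4,M8}; B3={M1,M3,M7}).
Every remaining block overlaps one of these, and no 3 of the listed blocks are pairwise disjoint, so 2 is the maximum.

2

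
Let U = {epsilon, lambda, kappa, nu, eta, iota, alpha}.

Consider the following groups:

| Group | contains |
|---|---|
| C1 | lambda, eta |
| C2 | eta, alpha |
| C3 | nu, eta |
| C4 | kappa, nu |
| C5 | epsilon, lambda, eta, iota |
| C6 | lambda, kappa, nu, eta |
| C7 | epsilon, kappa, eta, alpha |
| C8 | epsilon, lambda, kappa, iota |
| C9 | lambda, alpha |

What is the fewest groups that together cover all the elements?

C3 and C7 and C8 together: C3 ∪ C7 ∪ C8 = {epsilon, lambda, kappa, nu, eta, iota, alpha} — every element is covered.
No 2 of the 9 groups cover everything (all 36 combinations miss at least one element), so 3 is optimal.

3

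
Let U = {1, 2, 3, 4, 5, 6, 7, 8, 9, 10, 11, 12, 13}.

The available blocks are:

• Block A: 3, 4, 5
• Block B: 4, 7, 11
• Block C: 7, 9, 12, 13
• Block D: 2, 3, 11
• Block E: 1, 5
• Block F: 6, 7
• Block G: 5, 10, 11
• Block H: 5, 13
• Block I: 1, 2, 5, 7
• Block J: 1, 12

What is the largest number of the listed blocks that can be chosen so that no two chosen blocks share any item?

4

D, F, H, J are pairwise disjoint (D={2,3,11}; F={6,7}; H={5,13}; J={1,12}).
Every remaining block overlaps one of these, and no 5 of the listed blocks are pairwise disjoint, so 4 is the maximum.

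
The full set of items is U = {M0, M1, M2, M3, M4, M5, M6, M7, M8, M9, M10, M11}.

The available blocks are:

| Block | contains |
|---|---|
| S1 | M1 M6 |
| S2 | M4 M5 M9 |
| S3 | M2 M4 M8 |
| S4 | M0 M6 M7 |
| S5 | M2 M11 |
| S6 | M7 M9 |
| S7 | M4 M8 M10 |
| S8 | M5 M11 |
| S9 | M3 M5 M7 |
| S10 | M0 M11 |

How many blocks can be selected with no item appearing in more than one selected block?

4

S1, S5, S6, S7 are pairwise disjoint (S1={M1,M6}; S5={M2,M11}; S6={M7,M9}; S7={M4,M8,M10}).
Every remaining block overlaps one of these, and no 5 of the listed blocks are pairwise disjoint, so 4 is the maximum.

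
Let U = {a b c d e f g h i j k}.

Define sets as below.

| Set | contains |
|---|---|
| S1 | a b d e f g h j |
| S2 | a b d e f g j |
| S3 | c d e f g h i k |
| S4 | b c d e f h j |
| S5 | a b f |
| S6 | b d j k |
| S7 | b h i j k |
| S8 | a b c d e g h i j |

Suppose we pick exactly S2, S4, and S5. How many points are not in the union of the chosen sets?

2

Union of S2, S4, S5 = {a, b, c, d, e, f, g, h, j}.
Not covered: i, k — 2 points.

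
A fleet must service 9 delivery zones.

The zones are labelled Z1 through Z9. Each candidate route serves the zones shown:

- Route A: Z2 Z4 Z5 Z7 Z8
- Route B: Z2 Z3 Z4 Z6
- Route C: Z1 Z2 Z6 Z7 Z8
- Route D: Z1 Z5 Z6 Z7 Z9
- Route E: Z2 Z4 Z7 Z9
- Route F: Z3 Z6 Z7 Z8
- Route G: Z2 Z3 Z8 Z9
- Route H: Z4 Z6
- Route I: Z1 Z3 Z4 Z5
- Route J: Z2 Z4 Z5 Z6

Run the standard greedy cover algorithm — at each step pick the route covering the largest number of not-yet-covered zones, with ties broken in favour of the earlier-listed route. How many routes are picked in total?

Greedy: pick A (covers 5 new) → pick D (covers 3 new) → pick B (covers 1 new). Total picks: 3.

3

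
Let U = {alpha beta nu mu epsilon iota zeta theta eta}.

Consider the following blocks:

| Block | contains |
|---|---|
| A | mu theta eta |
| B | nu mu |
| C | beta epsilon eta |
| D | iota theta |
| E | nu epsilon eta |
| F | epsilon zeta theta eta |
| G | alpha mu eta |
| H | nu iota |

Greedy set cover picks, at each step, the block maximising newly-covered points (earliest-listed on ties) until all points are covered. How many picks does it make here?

5

Greedy: pick F (covers 4 new) → pick B (covers 2 new) → pick C (covers 1 new) → pick D (covers 1 new) → pick G (covers 1 new). Total picks: 5.
(The true minimum cover uses only 4 blocks, so greedy is not optimal here.)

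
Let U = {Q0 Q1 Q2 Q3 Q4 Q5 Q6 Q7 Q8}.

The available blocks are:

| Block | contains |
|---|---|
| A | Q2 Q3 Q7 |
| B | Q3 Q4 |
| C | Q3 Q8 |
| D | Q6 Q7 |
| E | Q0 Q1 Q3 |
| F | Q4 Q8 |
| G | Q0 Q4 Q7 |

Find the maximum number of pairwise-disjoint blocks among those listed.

3

D, E, F are pairwise disjoint (D={Q6,Q7}; E={Q0,Q1,Q3}; F={Q4,Q8}).
Every remaining block overlaps one of these, and no 4 of the listed blocks are pairwise disjoint, so 3 is the maximum.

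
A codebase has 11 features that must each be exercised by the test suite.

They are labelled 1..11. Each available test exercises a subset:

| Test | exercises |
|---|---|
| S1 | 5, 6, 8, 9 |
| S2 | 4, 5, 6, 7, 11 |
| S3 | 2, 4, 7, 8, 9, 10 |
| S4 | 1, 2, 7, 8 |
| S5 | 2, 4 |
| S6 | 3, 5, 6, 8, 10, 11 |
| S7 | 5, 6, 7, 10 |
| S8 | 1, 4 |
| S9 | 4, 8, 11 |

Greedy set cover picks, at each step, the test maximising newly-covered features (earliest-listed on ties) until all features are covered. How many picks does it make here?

Greedy: pick S3 (covers 6 new) → pick S6 (covers 4 new) → pick S4 (covers 1 new). Total picks: 3.

3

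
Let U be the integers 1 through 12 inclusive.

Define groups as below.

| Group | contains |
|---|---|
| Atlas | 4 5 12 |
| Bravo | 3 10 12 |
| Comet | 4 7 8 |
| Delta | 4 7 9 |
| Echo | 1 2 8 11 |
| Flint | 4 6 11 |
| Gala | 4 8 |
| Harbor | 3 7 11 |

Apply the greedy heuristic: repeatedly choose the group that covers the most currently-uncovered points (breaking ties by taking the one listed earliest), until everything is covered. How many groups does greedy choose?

Greedy: pick Echo (covers 4 new) → pick Atlas (covers 3 new) → pick Bravo (covers 2 new) → pick Delta (covers 2 new) → pick Flint (covers 1 new). Total picks: 5.

5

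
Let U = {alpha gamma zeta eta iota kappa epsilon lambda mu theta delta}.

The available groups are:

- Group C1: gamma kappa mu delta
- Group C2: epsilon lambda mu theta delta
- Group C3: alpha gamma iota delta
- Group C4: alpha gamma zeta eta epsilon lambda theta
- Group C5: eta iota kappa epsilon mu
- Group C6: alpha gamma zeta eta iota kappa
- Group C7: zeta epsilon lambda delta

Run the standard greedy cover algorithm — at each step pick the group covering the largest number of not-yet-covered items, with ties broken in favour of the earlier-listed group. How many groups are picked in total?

3

Greedy: pick C4 (covers 7 new) → pick C1 (covers 3 new) → pick C3 (covers 1 new). Total picks: 3.
(The true minimum cover uses only 2 groups, so greedy is not optimal here.)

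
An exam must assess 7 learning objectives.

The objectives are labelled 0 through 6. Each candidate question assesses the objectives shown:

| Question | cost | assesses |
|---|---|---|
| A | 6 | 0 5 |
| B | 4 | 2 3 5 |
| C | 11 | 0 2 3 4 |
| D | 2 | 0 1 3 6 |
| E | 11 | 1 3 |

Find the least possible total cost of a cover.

B, C, D together cover every objective (B ∪ C ∪ D = {0, 1, 2, 3, 4, 5, 6}); total cost 4 + 11 + 2 = 17.
No covering selection has total cost below 17.

17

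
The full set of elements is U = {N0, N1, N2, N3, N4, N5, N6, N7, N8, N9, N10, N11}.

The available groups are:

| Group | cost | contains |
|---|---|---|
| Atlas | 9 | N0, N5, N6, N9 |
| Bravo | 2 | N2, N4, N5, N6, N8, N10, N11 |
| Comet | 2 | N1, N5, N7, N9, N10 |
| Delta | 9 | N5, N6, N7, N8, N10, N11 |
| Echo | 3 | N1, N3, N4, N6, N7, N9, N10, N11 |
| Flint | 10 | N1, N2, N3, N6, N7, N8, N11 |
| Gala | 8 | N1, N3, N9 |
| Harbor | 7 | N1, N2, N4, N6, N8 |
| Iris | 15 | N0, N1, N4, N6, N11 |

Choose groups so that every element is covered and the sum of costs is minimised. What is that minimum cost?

Atlas, Bravo, Echo together cover every element (Atlas ∪ Bravo ∪ Echo = {N0, N1, N2, N3, N4, N5, N6, N7, N8, N9, N10, N11}); total cost 9 + 2 + 3 = 14.
The greedy pick Bravo, Comet, Echo, Atlas costs 16; no covering selection beats 14.

14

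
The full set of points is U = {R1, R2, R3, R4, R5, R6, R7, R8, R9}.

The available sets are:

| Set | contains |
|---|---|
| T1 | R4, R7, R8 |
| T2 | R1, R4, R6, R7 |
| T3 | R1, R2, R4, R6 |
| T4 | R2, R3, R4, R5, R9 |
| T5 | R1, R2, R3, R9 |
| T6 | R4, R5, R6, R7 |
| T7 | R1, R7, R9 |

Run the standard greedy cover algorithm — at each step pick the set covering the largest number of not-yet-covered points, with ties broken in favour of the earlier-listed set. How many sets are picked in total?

Greedy: pick T4 (covers 5 new) → pick T2 (covers 3 new) → pick T1 (covers 1 new). Total picks: 3.

3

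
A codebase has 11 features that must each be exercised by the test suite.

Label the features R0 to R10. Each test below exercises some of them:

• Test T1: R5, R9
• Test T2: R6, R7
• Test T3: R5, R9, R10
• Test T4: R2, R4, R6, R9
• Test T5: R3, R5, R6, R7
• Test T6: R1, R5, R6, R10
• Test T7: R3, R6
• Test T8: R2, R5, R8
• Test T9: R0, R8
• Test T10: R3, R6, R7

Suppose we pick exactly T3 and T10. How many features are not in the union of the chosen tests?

Union of T3, T10 = {R3, R5, R6, R7, R9, R10}.
Not covered: R0, R1, R2, R4, R8 — 5 features.

5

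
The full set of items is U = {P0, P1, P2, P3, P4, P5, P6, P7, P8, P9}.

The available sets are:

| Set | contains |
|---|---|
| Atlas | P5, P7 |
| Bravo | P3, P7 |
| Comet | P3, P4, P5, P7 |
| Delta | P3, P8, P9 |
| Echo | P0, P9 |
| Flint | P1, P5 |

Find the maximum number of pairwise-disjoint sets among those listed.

3

Bravo, Echo, Flint are pairwise disjoint (Bravo={P3,P7}; Echo={P0,P9}; Flint={P1,P5}).
Every remaining set overlaps one of these, and no 4 of the listed sets are pairwise disjoint, so 3 is the maximum.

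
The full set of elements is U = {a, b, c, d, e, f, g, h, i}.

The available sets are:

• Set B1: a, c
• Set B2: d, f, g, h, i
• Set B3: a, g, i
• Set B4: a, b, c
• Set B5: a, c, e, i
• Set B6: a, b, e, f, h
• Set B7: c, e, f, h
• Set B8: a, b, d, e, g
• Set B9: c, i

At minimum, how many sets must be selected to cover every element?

Take {B2, B5, B8}. Their union is {a, b, c, d, e, f, g, h, i}, which is all 9 elements.
No 2 of the 9 sets cover everything (all 36 combinations miss at least one element), so 3 is optimal.

3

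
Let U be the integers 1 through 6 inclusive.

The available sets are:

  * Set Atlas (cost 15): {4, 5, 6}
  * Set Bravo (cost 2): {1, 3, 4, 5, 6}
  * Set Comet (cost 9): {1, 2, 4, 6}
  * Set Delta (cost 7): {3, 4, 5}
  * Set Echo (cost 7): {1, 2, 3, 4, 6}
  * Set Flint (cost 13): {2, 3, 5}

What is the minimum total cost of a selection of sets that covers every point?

9

Bravo, Echo together cover every point (Bravo ∪ Echo = {1, 2, 3, 4, 5, 6}); total cost 2 + 7 = 9.
No covering selection has total cost below 9.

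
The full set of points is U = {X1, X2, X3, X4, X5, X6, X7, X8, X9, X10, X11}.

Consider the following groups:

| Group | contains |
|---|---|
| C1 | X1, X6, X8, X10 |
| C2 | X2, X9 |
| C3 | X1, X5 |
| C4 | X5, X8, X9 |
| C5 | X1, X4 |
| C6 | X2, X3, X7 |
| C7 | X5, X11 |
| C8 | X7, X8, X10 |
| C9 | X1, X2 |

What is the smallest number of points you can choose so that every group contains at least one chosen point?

The 4 points {X1, X2, X5, X7} hit every group.
The groups C2, C5, C7, C8 are pairwise disjoint, so any hitting set needs a separate point for each — at least 4. Hence 4 is optimal.

4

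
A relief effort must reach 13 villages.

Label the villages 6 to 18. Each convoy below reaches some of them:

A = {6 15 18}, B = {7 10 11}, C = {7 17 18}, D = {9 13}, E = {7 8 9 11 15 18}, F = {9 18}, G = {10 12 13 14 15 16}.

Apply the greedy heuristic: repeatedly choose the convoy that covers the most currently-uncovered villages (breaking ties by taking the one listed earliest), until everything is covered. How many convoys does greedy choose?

Greedy: pick E (covers 6 new) → pick G (covers 5 new) → pick A (covers 1 new) → pick C (covers 1 new). Total picks: 4.

4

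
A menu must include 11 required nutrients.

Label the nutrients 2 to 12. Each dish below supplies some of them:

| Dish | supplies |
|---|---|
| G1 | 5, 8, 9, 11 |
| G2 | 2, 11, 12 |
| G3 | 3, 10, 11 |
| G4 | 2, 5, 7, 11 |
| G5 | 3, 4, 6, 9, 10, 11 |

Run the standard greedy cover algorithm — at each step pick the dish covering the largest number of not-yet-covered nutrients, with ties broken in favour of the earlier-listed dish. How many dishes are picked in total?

4

Greedy: pick G5 (covers 6 new) → pick G4 (covers 3 new) → pick G1 (covers 1 new) → pick G2 (covers 1 new). Total picks: 4.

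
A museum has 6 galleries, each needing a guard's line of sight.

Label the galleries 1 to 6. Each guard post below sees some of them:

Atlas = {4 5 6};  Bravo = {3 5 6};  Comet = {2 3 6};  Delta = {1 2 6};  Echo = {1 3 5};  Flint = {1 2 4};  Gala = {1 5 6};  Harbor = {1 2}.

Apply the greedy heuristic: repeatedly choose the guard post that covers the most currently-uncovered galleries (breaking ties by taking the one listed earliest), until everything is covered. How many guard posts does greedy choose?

Greedy: pick Atlas (covers 3 new) → pick Comet (covers 2 new) → pick Delta (covers 1 new). Total picks: 3.
(The true minimum cover uses only 2 guard posts, so greedy is not optimal here.)

3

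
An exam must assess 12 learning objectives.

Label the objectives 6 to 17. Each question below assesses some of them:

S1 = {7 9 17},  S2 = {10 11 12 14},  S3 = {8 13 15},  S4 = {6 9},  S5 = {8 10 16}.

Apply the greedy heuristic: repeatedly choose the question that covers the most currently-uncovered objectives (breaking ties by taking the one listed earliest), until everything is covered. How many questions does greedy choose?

Greedy: pick S2 (covers 4 new) → pick S1 (covers 3 new) → pick S3 (covers 3 new) → pick S4 (covers 1 new) → pick S5 (covers 1 new). Total picks: 5.

5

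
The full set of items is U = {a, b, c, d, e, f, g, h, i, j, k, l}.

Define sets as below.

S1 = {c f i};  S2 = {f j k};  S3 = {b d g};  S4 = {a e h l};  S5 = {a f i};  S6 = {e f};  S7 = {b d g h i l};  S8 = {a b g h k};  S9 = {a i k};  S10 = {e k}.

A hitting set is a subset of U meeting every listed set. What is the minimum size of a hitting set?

4

T = {b, e, i, k} meets every set (each contains at least one member of T), and |T| = 4.
No choice of 3 items meets every set, so 4 is the minimum.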